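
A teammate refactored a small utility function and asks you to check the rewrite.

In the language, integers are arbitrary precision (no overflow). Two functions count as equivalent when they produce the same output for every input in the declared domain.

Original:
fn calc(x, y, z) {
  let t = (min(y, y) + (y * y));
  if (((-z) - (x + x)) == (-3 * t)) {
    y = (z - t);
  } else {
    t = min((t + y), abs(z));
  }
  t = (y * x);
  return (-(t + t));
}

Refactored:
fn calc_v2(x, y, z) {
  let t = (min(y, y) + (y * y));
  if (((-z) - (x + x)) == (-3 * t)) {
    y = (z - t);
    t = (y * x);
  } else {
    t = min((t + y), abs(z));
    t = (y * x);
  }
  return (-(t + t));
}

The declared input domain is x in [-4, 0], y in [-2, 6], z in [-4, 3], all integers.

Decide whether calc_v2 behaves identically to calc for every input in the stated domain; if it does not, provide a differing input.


Equivalent — the differences include statement counts differ; and arithmetic usage differs, yet no declared input distinguishes the two.
As a probe, take x=0, y=-1, z=-2: calc runs t = 0; (((-z) - (x + x)) == (-3 * t)) -> false; t = -1; t = 0; return 0; calc_v2 runs t = 0; (((-z) - (x + x)) == (-3 * t)) -> false; t = -1; t = 0; return 0; both end at 0.
Checked all 360 inputs in the declared domain: the outputs agree on every one.
verdict: equivalent


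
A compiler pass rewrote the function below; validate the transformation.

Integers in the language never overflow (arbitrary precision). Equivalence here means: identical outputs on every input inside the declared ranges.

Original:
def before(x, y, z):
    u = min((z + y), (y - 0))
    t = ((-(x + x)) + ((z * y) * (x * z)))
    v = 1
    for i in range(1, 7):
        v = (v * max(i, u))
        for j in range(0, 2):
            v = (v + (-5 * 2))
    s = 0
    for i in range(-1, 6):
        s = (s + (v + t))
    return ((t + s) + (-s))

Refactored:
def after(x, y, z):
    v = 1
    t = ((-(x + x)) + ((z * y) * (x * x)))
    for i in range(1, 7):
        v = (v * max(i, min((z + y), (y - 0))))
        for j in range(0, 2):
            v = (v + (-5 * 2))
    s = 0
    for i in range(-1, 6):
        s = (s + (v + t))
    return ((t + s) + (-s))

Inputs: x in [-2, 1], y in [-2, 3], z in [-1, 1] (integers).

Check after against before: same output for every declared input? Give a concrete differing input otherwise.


Evaluate both at x=-2, y=-2, z=-1.
before: u=-3, then t=8, then v=1, then (i=1), then v=1, then (j=0), then v=-9, then (j=1), then v=-19, then (i=2), then v=-38, then (j=0), then v=-48, then (j=1), then v=-58, then (i=3), then v=-174, then (j=0), then v=-184, then (j=1), then v=-194, then (i=4), then v=-776, then (j=0), then v=-786, then (j=1), then v=-796, then (i=5), then v=-3980, then (j=0), then v=-3990, then (j=1), then v=-4000, then (i=6), then v=-24000, then (j=0), then v=-24010, then (j=1), then v=-24020, then s=0, then (i=-1), then s=-24012, then (i=0), then s=-48024, then (i=1), then s=-72036, then (i=2), then s=-96048, then (i=3), then s=-120060, then (i=4), then s=-144072, then (i=5), then s=-168084, then returns 8
after: v=1, then t=12, then (i=1), then v=1, then (j=0), then v=-9, then (j=1), then v=-19, then (i=2), then v=-38, then (j=0), then v=-48, then (j=1), then v=-58, then (i=3), then v=-174, then (j=0), then v=-184, then (j=1), then v=-194, then (i=4), then v=-776, then (j=0), then v=-786, then (j=1), then v=-796, then (i=5), then v=-3980, then (j=0), then v=-3990, then (j=1), then v=-4000, then (i=6), then v=-24000, then (j=0), then v=-24010, then (j=1), then v=-24020, then s=0, then (i=-1), then s=-24008, then (i=0), then s=-48016, then (i=1), then s=-72024, then (i=2), then s=-96032, then (i=3), then s=-120040, then (i=4), then s=-144048, then (i=5), then s=-168056, then returns 12
8 vs 12 — the two versions disagree here.
verdict: not equivalent; witness: x=-2, y=-2, z=-1


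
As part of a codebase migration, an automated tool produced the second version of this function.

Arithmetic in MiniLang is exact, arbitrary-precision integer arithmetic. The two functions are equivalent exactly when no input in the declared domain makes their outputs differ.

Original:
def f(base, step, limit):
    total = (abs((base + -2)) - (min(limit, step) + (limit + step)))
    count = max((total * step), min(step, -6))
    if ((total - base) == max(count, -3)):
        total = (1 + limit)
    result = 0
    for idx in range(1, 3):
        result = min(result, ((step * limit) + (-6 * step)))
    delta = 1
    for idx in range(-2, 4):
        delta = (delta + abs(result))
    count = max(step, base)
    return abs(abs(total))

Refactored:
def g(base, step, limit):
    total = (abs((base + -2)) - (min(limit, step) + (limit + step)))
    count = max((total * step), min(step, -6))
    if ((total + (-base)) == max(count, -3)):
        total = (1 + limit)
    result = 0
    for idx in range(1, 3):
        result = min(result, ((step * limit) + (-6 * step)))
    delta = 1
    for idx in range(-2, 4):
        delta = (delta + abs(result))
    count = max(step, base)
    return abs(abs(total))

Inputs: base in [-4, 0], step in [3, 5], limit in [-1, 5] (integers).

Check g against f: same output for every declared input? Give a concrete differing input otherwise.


This is a faithful refactor — arithmetic usage differs, but the computed results match everywhere.
Spot check at base=-2, step=3, limit=1 — f: total=-1, then count=-3, then ((total - base) == max(count, -3)) is false, then result=0, then (idx=1), then result=-15, then (idx=2), then result=-15, then delta=1, then (idx=-2), then delta=16, then (idx=-1), then delta=31, then (idx=0), then delta=46, then (idx=1), then delta=61, then (idx=2), then delta=76, then (idx=3), then delta=91, then count=3, then returns 1. g: total=-1, then count=-3, then ((total + (-base)) == max(count, -3)) is false, then result=0, then (idx=1), then result=-15, then (idx=2), then result=-15, then delta=1, then (idx=-2), then delta=16, then (idx=-1), then delta=31, then (idx=0), then delta=46, then (idx=1), then delta=61, then (idx=2), then delta=76, then (idx=3), then delta=91, then count=3, then returns 1. Both give 1.
Sweeping the whole domain (105 inputs) finds no disagreement.
verdict: equivalent


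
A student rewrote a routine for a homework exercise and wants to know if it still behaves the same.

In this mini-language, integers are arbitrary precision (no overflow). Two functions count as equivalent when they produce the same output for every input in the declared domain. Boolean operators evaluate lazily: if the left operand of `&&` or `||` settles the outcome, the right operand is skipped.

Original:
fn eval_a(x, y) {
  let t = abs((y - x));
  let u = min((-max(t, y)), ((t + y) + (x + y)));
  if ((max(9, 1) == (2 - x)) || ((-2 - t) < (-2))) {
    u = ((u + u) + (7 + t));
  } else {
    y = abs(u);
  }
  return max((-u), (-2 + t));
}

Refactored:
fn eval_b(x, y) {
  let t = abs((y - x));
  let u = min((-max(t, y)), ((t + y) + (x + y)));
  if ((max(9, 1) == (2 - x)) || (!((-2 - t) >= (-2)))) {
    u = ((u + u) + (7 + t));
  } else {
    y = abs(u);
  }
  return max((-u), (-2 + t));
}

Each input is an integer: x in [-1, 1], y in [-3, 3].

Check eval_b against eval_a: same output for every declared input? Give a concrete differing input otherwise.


Differences: boolean connective usage differs; comparison usage differs — yet all 21 inputs agree.
verdict: equivalent


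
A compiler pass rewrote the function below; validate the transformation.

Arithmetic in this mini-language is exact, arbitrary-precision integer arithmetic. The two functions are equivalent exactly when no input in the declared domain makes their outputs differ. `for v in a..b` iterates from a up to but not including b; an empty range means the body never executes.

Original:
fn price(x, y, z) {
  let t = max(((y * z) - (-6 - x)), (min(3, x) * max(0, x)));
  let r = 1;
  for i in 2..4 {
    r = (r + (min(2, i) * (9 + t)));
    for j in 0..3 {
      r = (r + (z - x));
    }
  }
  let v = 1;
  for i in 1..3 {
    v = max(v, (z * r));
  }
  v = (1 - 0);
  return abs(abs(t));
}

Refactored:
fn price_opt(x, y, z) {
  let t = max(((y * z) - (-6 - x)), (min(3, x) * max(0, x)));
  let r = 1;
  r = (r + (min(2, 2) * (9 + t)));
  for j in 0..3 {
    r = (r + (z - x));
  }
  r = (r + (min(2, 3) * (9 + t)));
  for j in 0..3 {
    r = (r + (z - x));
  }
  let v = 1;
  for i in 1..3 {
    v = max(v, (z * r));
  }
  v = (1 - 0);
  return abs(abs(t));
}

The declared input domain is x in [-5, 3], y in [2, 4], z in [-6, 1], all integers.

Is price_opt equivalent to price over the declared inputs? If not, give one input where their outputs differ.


The two versions differ — the changes include constant usage differs; min/max/abs usage differs; statement counts differ; arithmetic usage differs; loop structure differs.
Tracing x=-4, y=2, z=0: price: t := 2 | r := 1 | iter i=2: | r := 23 | iter j=0: | r := 27 | iter j=1: | r := 31 | iter j=2: | r := 35 | iter i=3: | r := 57 | iter j=0: | r := 61 | iter j=1: | r := 65 | iter j=2: | r := 69 | v := 1 | iter i=1: | v := 1 | iter i=2: | v := 1 | v := 1 | result 2 | price_opt: t := 2 | r := 1 | r := 23 | iter j=0: | r := 27 | iter j=1: | r := 31 | iter j=2: | r := 35 | r := 57 | iter j=0: | r := 61 | iter j=1: | r := 65 | iter j=2: | r := 69 | v := 1 | iter i=1: | v := 1 | iter i=2: | v := 1 | v := 1 | result 2 — matching result 2.
Across all 216 domain points the two functions coincide.
verdict: equivalent


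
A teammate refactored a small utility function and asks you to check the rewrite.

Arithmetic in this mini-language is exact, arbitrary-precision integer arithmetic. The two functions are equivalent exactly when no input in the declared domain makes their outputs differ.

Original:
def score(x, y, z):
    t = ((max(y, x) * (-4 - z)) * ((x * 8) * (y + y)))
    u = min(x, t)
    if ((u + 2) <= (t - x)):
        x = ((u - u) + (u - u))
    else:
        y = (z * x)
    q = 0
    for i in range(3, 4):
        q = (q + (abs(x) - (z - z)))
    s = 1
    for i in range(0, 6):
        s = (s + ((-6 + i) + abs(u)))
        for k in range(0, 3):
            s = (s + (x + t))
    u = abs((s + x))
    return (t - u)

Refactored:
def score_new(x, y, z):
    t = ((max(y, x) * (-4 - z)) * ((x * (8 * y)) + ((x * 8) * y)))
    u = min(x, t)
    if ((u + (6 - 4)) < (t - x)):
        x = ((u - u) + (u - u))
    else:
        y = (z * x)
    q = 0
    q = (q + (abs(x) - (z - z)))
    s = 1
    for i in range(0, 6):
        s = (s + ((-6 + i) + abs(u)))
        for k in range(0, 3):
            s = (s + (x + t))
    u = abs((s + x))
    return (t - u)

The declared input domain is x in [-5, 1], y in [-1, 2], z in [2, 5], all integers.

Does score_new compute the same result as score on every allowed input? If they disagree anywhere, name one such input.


At x=-1, y=0, z=2: score gives -14, score_new gives -33.
verdict: not equivalent; witness: x=-1, y=0, z=2


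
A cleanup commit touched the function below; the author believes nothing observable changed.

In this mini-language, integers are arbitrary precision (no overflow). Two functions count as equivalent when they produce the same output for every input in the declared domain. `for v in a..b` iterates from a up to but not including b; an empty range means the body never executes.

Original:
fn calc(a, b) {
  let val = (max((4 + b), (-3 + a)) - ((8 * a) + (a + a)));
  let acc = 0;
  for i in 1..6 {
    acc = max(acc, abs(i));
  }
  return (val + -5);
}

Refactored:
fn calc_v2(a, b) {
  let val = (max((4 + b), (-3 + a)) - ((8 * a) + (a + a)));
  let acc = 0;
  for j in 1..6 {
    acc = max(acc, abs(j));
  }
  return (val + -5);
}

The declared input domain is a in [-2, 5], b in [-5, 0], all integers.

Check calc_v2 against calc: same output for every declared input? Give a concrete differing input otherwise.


Behavior is preserved: although local variable names differ, the outputs never diverge.
Tracing a=1, b=-5: calc: val = -11; acc = 0; [i=1]; acc = 1; [i=2]; acc = 2; [i=3]; acc = 3; [i=4]; acc = 4; [i=5]; acc = 5; return -16 | calc_v2: val = -11; acc = 0; [j=1]; acc = 1; [j=2]; acc = 2; [j=3]; acc = 3; [j=4]; acc = 4; [j=5]; acc = 5; return -16 — matching result -16.
Checked all 48 inputs in the declared domain: the outputs agree on every one.
verdict: equivalent


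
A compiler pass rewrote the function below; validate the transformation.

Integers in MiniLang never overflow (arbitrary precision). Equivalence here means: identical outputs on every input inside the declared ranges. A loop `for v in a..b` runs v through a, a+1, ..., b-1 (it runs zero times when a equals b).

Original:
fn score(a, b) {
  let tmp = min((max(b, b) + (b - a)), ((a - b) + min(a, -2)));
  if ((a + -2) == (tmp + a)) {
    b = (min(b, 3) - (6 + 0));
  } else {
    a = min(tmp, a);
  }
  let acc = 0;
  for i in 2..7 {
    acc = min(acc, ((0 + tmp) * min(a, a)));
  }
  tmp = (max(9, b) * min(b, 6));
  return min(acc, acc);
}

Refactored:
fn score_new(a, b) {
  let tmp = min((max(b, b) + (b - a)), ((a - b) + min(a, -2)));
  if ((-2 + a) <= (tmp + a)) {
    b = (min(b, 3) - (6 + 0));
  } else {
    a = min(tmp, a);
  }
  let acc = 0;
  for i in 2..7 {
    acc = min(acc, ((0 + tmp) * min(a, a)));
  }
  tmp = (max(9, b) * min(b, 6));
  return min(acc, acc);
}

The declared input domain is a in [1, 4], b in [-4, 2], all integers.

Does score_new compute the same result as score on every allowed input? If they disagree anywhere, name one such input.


The rewrite breaks on a=1, b=0, where the results are 0 and -1.
score: tmp := -1 | ((a + -2) == (tmp + a)): false | a := -1 | acc := 0 | iter i=2: | acc := 0 | iter i=3: | acc := 0 | iter i=4: | acc := 0 | iter i=5: | acc := 0 | iter i=6: | acc := 0 | tmp := 0 | result 0
score_new: tmp := -1 | ((-2 + a) <= (tmp + a)): true | b := -6 | acc := 0 | iter i=2: | acc := -1 | iter i=3: | acc := -1 | iter i=4: | acc := -1 | iter i=5: | acc := -1 | iter i=6: | acc := -1 | tmp := -54 | result -1
verdict: not equivalent; witness: a=1, b=0


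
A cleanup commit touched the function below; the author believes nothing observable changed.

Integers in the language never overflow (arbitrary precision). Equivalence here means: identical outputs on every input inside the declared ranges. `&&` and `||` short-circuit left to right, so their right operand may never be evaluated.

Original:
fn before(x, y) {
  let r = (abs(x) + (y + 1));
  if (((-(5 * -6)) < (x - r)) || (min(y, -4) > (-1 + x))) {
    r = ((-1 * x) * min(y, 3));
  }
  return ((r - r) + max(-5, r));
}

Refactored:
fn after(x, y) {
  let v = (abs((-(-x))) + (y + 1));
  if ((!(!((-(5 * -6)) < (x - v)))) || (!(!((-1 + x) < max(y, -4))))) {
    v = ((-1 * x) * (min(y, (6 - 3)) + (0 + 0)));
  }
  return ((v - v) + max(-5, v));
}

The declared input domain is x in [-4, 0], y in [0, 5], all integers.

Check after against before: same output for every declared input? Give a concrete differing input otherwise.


Try x=-3, y=0.
before: r = 4; (((-(5 * -6)) < (x - r)) || (min(y, -4) > (-1 + x))) -> false; return 4
after: v = 4; ((!(!((-(5 * -6)) < (x - v)))) || (!(!((-1 + x) < max(y, -4))))) -> true; v = 0; return 0
4 vs 0 — the two versions disagree here.
verdict: not equivalent; witness: x=-3, y=0


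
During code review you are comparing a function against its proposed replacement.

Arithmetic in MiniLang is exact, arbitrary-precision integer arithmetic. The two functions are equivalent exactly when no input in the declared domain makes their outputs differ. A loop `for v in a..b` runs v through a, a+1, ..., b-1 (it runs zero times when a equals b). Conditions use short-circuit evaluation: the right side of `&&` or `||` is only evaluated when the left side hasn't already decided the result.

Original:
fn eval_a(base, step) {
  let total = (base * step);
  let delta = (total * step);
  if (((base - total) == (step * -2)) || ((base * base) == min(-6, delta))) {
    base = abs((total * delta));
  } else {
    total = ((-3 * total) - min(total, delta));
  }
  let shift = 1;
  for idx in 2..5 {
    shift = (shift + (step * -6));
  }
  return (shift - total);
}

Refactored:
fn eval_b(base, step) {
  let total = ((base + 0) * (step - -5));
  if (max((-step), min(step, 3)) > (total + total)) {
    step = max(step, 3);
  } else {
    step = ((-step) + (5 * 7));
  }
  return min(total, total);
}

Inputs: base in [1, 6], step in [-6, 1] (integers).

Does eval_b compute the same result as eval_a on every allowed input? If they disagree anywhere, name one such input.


base=1, step=-6 yields 85 from eval_a but -1 from eval_b.
verdict: not equivalent; witness: base=1, step=-6


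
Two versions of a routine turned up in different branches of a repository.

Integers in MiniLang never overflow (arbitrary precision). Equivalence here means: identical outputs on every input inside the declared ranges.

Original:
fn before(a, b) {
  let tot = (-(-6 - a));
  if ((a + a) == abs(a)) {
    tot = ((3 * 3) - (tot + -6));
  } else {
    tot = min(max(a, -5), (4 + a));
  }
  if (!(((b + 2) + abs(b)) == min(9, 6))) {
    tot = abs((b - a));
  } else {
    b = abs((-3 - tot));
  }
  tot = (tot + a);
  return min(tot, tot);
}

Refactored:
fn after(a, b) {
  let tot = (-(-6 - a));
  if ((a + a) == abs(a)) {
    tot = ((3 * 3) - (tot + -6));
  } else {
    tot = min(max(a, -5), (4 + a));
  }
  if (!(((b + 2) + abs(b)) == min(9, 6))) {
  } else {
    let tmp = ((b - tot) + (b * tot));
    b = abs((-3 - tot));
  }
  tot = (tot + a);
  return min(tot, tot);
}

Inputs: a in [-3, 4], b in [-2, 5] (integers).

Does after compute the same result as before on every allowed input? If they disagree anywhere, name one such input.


Not equivalent: a=-3, b=-2 separates them (-2 vs -6).
before: tot := 3 | ((a + a) == abs(a)): false | tot := -3 | (!(((b + 2) + abs(b)) == min(9, 6))): true | tot := 1 | tot := -2 | result -2
after: tot := 3 | ((a + a) == abs(a)): false | tot := -3 | (!(((b + 2) + abs(b)) == min(9, 6))): true | tot := -6 | result -6
verdict: not equivalent; witness: a=-3, b=-2


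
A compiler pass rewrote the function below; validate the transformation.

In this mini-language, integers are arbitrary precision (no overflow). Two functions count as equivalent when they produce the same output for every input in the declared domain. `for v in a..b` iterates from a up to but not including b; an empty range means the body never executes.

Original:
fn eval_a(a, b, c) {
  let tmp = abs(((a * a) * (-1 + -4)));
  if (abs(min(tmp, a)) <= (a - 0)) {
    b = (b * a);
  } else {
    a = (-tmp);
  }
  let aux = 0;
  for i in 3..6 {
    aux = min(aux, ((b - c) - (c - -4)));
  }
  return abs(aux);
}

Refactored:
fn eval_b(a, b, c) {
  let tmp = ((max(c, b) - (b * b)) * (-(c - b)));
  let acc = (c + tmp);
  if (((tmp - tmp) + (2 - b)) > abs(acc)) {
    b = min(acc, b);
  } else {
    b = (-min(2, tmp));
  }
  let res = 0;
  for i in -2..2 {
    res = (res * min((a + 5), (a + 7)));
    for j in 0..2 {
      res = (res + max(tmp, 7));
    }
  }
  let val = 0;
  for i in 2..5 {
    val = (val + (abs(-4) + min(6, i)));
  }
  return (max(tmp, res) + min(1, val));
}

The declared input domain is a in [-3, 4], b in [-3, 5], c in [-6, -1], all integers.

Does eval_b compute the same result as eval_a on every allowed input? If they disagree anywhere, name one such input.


Evaluate both at a=-3, b=-3, c=-6.
eval_a: tmp becomes 45; next (abs(min(tmp, a)) <= (a - 0)) evaluates to false; next a becomes -45; next aux becomes 0; next at i=3:; next aux becomes 0; next at i=4:; next aux becomes 0; next at i=5:; next aux becomes 0; next final value 0
eval_b: tmp becomes -36; next acc becomes -42; next (((tmp - tmp) + (2 - b)) > abs(acc)) evaluates to false; next b becomes 36; next res becomes 0; next at i=-2:; next res becomes 0; next at j=0:; next res becomes 7; next at j=1:; next res becomes 14; next at i=-1:; next res becomes 28; next at j=0:; next res becomes 35; next at j=1:; next res becomes 42; next at i=0:; next res becomes 84; next at j=0:; next res becomes 91; next at j=1:; next res becomes 98; next at i=1:; next res becomes 196; next at j=0:; next res becomes 203; next at j=1:; next res becomes 210; next val becomes 0; next at i=2:; next val becomes 6; next at i=3:; next val becomes 13; next at i=4:; next val becomes 21; next final value 211
0 vs 211 — the two versions disagree here.
verdict: not equivalent; witness: a=-3, b=-3, c=-6


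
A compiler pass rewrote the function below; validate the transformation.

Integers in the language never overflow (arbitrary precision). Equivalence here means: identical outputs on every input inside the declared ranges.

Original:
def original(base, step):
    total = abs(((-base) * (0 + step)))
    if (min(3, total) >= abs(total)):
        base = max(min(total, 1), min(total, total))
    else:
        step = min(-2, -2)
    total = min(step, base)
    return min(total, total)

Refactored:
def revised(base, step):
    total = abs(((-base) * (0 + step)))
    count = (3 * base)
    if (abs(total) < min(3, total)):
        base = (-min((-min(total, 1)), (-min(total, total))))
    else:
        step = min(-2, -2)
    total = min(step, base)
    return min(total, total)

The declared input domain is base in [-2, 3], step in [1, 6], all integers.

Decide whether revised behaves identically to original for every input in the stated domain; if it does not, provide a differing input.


Input base=-2, step=1: 1 from original versus -2 from revised.
verdict: not equivalent; witness: base=-2, step=1


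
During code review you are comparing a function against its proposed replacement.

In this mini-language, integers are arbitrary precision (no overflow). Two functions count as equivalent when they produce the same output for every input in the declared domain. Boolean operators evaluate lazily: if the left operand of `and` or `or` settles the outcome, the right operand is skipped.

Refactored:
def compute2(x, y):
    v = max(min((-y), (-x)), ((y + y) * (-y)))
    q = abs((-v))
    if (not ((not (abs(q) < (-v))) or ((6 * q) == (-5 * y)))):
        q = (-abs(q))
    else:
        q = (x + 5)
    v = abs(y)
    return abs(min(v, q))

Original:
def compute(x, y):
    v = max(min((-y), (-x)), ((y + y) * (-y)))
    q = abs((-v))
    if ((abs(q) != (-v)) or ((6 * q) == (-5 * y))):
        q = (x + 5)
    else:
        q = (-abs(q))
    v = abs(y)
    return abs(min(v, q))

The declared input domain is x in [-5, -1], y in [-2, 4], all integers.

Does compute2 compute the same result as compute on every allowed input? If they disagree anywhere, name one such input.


On input x=-5, y=1, compute returns 1 while compute2 returns 0.
verdict: not equivalent; witness: x=-5, y=1


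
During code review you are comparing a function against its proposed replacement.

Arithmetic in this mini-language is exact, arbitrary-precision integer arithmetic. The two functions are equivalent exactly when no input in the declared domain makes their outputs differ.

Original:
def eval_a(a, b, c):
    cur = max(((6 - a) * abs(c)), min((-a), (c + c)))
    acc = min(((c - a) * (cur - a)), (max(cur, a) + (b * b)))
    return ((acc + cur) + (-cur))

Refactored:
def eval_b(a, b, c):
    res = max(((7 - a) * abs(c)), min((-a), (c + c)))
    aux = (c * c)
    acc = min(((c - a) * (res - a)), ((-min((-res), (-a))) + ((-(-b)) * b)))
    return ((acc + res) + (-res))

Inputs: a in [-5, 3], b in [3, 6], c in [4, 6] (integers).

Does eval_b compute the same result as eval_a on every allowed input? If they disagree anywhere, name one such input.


The rewrite breaks on a=-5, b=3, c=4, where the results are 53 and 57.
eval_a: cur becomes 44; next acc becomes 53; next final value 53
eval_b: res becomes 48; next aux becomes 16; next acc becomes 57; next final value 57
verdict: not equivalent; witness: a=-5, b=3, c=4


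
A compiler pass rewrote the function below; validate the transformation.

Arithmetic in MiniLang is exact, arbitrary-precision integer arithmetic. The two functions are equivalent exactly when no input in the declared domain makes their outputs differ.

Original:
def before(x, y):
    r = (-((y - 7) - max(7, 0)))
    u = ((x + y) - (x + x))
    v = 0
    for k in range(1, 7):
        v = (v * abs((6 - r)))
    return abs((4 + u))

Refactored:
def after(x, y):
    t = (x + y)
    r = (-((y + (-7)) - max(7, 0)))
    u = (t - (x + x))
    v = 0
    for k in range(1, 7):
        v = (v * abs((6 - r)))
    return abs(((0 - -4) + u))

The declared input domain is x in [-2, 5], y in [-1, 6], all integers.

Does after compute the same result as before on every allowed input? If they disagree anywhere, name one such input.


Side by side, the visible changes include: local variable names differ; also constant usage differs; also statement counts differ; also arithmetic usage differs.
One worked example (x=3, y=1) — before: r=13, then u=-2, then v=0, then (k=1), then v=0, then (k=2), then v=0, then (k=3), then v=0, then (k=4), then v=0, then (k=5), then v=0, then (k=6), then v=0, then returns 2; after: t=4, then r=13, then u=-2, then v=0, then (k=1), then v=0, then (k=2), then v=0, then (k=3), then v=0, then (k=4), then v=0, then (k=5), then v=0, then (k=6), then v=0, then returns 2; agreement on 2.
An exhaustive pass over the 64 declared inputs shows identical outputs.
verdict: equivalent


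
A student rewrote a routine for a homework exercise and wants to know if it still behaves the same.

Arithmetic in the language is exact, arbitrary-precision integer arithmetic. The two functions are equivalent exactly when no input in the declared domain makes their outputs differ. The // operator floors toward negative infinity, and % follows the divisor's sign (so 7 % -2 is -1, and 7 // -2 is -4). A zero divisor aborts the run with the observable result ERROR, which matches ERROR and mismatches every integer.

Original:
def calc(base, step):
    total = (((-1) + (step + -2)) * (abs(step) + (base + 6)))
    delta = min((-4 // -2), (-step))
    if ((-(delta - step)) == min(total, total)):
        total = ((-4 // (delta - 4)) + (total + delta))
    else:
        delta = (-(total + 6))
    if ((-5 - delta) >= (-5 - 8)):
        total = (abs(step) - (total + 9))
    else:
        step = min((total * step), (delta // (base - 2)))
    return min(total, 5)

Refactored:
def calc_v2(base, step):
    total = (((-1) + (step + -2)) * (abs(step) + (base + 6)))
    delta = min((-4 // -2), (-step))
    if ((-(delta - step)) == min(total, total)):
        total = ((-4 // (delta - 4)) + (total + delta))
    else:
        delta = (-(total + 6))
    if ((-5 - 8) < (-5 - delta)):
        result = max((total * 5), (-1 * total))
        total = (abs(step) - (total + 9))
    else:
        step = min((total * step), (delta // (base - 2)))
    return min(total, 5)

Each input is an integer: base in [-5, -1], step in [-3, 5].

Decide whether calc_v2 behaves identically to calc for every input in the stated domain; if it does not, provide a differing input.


Equivalent. One difference looks behavioral, but it never changes the outcome for any declared input.
Every one of the 45 inputs gives matching results.
As a probe, take base=-5, step=4: calc runs total=5, then delta=-4, then ((-(delta - step)) == min(total, total)) is false, then delta=-11, then ((-5 - delta) >= (-5 - 8)) is true, then total=-10, then returns -10; calc_v2 runs total=5, then delta=-4, then ((-(delta - step)) == min(total, total)) is false, then delta=-11, then ((-5 - 8) < (-5 - delta)) is true, then result=25, then total=-10, then returns -10; both end at -10.
verdict: equivalent


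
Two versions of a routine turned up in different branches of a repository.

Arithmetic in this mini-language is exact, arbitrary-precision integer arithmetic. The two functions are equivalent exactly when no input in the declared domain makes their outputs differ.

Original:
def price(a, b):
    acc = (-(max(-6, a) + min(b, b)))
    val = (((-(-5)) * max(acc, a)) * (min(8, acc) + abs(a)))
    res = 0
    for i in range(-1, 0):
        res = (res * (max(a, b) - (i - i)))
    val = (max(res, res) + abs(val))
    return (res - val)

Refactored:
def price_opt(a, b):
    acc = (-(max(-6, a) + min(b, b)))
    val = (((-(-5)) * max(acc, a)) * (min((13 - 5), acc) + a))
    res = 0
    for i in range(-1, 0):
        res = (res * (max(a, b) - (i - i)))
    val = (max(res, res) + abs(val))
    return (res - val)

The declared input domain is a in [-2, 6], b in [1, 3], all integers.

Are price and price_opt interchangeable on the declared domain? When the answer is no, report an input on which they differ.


Take a=-2, b=1.
price: acc = 1; val = 15; res = 0; [i=-1]; res = 0; val = 15; return -15
price_opt: acc = 1; val = -5; res = 0; [i=-1]; res = 0; val = 5; return -5
-15 against -5: the behavior changed.
verdict: not equivalent; witness: a=-2, b=1


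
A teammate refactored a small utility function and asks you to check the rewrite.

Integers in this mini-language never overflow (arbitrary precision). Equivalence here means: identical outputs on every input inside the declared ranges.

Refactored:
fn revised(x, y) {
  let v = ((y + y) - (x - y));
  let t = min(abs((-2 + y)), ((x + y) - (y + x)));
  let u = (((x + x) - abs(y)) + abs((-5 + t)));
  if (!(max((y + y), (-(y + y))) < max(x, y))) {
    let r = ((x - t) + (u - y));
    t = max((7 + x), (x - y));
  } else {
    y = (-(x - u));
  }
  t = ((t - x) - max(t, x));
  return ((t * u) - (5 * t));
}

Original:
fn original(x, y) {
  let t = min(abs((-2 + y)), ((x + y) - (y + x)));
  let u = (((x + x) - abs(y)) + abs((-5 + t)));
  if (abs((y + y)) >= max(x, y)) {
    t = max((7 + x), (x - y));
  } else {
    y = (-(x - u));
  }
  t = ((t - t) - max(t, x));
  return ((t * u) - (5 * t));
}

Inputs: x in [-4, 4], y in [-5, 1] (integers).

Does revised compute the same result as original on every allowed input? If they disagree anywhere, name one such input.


Evaluate both at x=-4, y=-5.
original: t = 0; u = -8; (abs((y + y)) >= max(x, y)) -> true; t = 3; t = -3; return 39
revised: v = -11; t = 0; u = -8; (!(max((y + y), (-(y + y))) < max(x, y))) -> true; r = -7; t = 3; t = 4; return -52
39 and -52 differ, so these are not the same function on this domain.
verdict: not equivalent; witness: x=-4, y=-5


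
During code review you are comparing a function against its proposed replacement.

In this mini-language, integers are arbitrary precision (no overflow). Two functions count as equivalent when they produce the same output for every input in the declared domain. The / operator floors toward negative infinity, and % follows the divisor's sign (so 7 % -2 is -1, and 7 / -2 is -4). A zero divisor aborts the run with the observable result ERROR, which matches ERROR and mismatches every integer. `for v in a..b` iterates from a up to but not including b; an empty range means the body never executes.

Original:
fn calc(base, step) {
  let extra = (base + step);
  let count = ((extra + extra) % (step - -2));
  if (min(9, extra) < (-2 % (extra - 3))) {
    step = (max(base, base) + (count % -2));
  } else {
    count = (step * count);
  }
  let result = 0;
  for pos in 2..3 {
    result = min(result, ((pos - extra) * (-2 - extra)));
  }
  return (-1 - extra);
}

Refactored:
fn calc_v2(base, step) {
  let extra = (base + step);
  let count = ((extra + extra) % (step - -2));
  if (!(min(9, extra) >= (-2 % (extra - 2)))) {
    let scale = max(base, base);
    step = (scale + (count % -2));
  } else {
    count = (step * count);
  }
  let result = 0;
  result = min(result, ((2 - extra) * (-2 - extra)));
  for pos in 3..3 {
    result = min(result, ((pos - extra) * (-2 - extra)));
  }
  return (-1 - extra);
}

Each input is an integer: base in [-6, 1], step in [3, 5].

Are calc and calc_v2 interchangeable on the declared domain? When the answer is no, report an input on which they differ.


Take base=-3, step=5.
calc: extra = 2; count = 4; (min(9, extra) < (-2 % (extra - 3))) -> false; count = 20; result = 0; [pos=2]; result = 0; return -3
calc_v2: extra = 2; count = 4; division by zero -> ERROR
-3 against ERROR: the behavior changed.
verdict: not equivalent; witness: base=-3, step=5


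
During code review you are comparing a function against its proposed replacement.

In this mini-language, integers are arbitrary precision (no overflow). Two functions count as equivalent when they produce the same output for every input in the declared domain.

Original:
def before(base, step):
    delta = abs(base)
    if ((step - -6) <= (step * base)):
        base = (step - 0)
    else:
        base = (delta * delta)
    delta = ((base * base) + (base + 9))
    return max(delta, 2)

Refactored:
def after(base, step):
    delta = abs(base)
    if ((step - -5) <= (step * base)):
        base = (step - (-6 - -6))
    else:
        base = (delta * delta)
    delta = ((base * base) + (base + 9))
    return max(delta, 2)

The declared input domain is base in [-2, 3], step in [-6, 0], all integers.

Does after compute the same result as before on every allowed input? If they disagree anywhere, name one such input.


Not equivalent: base=0, step=-5 separates them (9 vs 29).
before: delta := 0 | ((step - -6) <= (step * base)): false | base := 0 | delta := 9 | result 9
after: delta := 0 | ((step - -5) <= (step * base)): true | base := -5 | delta := 29 | result 29
verdict: not equivalent; witness: base=0, step=-5


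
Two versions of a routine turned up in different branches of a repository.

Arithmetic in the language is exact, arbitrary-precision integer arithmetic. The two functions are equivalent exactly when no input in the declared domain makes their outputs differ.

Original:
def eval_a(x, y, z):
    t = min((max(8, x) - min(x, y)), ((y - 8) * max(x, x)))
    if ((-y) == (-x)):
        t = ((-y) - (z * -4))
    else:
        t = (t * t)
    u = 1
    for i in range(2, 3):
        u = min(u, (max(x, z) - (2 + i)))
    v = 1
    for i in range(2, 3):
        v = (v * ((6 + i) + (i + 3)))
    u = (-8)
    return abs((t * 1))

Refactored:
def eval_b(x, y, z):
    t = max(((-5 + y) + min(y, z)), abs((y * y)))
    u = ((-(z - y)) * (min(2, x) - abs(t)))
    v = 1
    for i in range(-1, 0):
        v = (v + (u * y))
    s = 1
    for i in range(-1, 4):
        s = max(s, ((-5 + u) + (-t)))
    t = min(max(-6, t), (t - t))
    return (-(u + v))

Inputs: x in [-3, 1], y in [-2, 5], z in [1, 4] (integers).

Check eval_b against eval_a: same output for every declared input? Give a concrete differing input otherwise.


The rewrite breaks on x=-3, y=-2, z=1, where the results are 121 and 20.
eval_a: t := 11 | ((-y) == (-x)): false | t := 121 | u := 1 | iter i=2: | u := -3 | v := 1 | iter i=2: | v := 13 | u := -8 | result 121
eval_b: t := 4 | u := 21 | v := 1 | iter i=-1: | v := -41 | s := 1 | iter i=-1: | s := 12 | iter i=0: | s := 12 | iter i=1: | s := 12 | iter i=2: | s := 12 | iter i=3: | s := 12 | t := 0 | result 20
verdict: not equivalent; witness: x=-3, y=-2, z=1


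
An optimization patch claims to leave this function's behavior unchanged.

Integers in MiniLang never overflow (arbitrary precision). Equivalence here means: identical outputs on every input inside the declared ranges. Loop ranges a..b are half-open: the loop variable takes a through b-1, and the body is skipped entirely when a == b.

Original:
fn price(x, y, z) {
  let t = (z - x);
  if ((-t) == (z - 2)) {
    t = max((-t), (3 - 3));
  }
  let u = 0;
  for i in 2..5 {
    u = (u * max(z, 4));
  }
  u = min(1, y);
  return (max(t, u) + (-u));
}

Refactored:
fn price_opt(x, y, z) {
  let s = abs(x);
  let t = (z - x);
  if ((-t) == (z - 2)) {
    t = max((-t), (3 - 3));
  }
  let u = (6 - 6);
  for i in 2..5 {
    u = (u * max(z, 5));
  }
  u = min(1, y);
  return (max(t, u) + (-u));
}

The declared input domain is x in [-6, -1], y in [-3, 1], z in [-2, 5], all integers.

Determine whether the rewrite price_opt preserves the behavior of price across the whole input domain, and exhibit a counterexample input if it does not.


The one real change (`4` became `5`) has no effect anywhere in the declared ranges; all 240 inputs agree.
verdict: equivalent


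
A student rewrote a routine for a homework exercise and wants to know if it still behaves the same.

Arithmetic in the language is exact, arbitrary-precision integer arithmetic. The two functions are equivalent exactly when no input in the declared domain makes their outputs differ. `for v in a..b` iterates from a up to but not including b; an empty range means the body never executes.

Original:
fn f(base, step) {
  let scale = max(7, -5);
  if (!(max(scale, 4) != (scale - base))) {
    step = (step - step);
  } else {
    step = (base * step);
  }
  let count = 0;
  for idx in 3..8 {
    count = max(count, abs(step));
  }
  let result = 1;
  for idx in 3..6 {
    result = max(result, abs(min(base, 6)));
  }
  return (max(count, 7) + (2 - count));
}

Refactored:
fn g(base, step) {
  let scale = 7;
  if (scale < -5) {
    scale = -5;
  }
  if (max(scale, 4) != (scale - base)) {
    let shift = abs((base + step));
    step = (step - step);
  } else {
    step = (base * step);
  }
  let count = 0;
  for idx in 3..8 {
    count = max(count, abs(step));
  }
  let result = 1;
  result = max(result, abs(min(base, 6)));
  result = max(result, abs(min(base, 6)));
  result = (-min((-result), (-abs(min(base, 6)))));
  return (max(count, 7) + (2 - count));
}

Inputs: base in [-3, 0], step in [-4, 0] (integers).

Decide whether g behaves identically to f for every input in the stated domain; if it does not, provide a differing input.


Evaluate both at base=-3, step=-4.
f: scale := 7 | (!(max(scale, 4) != (scale - base))): false | step := 12 | count := 0 | iter idx=3: | count := 12 | iter idx=4: | count := 12 | iter idx=5: | count := 12 | iter idx=6: | count := 12 | iter idx=7: | count := 12 | result := 1 | iter idx=3: | result := 3 | iter idx=4: | result := 3 | iter idx=5: | result := 3 | result 2
g: scale := 7 | (scale < -5): false | (max(scale, 4) != (scale - base)): true | shift := 7 | step := 0 | count := 0 | iter idx=3: | count := 0 | iter idx=4: | count := 0 | iter idx=5: | count := 0 | iter idx=6: | count := 0 | iter idx=7: | count := 0 | result := 1 | result := 3 | result := 3 | result := 3 | result 9
2 != 9, so the rewrite changes behavior.
verdict: not equivalent; witness: base=-3, step=-4


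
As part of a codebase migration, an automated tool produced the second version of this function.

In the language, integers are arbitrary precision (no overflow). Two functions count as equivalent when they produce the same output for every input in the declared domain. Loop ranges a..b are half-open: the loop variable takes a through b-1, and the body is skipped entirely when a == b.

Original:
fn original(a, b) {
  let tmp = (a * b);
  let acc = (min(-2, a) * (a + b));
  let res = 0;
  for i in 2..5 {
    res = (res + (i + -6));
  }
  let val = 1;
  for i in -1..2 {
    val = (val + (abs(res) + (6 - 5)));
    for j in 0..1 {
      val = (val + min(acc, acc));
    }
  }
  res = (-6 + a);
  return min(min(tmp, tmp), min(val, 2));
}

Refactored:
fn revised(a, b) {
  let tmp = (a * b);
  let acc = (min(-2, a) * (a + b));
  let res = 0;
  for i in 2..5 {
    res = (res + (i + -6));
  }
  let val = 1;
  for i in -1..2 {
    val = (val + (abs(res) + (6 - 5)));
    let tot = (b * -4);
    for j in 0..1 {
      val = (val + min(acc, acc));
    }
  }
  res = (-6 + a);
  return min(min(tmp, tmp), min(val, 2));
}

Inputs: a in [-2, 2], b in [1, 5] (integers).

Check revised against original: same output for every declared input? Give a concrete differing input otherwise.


Side by side, the visible changes include: arithmetic usage differs, and constant usage differs, and local variable names differ, and statement counts differ.
Spot check at a=2, b=3 — original: tmp = 6; acc = -10; res = 0; [i=2]; res = -4; [i=3]; res = -7; [i=4]; res = -9; val = 1; [i=-1]; val = 11; [j=0]; val = 1; [i=0]; val = 11; [j=0]; val = 1; [i=1]; val = 11; [j=0]; val = 1; res = -4; return 1. revised: tmp = 6; acc = -10; res = 0; [i=2]; res = -4; [i=3]; res = -7; [i=4]; res = -9; val = 1; [i=-1]; val = 11; tot = -12; [j=0]; val = 1; [i=0]; val = 11; tot = -12; [j=0]; val = 1; [i=1]; val = 11; tot = -12; [j=0]; val = 1; res = -4; return 1. Both give 1.
An exhaustive pass over the 25 declared inputs shows identical outputs.
verdict: equivalent
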